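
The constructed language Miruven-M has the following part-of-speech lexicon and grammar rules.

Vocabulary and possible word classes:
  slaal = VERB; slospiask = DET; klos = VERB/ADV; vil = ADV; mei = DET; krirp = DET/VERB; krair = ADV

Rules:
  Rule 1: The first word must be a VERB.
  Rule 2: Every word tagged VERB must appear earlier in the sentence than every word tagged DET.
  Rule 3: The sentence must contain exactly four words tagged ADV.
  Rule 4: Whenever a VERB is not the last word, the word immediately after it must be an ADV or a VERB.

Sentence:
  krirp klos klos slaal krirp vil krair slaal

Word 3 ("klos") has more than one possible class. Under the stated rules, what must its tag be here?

Candidates per position — 1:krirp {DET,VERB}; 2:klos {VERB,ADV}; 3:klos {VERB,ADV}; 4:slaal {VERB}; 5:krirp {DET,VERB}; 6:vil {ADV}; 7:krair {ADV}; 8:slaal {VERB}.
Position 1: tagging it DET would leave rule 1 unsatisfiable, so it must be VERB.
Position 2: tagging it VERB would leave rule 3 unsatisfiable, so it must be ADV.
Position 3: tagging it VERB would leave rule 3 unsatisfiable, so it must be ADV.
Position 5: tagging it DET would leave rule 2 unsatisfiable, so it must be VERB.
The only consistent sequence is: VERB ADV ADV VERB VERB ADV ADV VERB.
Rule-by-rule: rule 1 satisfied; rule 2 satisfied; rule 3 satisfied; rule 4 satisfied.

ADV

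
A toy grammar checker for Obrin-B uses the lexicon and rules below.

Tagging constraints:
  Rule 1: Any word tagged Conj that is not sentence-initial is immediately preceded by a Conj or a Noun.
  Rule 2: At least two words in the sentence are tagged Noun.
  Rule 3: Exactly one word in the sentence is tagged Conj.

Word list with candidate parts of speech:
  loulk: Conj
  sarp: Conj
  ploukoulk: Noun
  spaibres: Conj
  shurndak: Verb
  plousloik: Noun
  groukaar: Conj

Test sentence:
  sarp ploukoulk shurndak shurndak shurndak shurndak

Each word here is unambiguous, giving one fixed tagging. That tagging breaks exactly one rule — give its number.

2

Fixed tagging: Conj Noun Verb Verb Verb Verb.
Rule check: R1 ok, R2 fails, R3 ok.
Only rule 2 fails.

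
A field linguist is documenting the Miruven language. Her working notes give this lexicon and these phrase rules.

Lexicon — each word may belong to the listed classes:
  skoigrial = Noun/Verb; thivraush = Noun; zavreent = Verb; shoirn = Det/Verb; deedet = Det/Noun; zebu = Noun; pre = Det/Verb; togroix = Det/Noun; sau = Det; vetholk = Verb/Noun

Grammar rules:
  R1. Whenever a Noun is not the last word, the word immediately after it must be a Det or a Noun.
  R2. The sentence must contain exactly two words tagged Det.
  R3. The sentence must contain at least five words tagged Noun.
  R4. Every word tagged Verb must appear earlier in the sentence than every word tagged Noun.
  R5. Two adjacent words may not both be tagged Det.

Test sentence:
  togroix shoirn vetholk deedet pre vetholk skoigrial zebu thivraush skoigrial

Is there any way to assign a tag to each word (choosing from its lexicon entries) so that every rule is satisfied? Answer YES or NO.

Candidates per position — 1:togroix {Det,Noun}; 2:shoirn {Det,Verb}; 3:vetholk {Verb,Noun}; 4:deedet {Det,Noun}; 5:pre {Det,Verb}; 6:vetholk {Verb,Noun}; 7:skoigrial {Noun,Verb}; 8:zebu {Noun}; 9:thivraush {Noun}; 10:skoigrial {Noun,Verb}.
One satisfying assignment: Det Verb Verb Noun Det Noun Noun Noun Noun Noun.
Checking: rule 1 ✓; rule 2 ✓; rule 3 ✓; rule 4 ✓; rule 5 ✓.

YES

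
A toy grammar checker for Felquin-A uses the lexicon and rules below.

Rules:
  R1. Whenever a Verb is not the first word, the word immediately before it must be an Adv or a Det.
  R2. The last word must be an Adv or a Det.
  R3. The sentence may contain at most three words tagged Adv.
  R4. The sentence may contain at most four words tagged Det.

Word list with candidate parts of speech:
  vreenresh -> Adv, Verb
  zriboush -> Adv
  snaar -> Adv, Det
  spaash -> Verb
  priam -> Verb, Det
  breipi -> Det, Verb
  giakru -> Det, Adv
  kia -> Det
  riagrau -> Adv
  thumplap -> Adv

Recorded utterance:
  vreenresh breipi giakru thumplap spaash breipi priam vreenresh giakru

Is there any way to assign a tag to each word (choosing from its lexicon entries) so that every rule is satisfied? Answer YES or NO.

YES

Candidates per position — 1:vreenresh {Adv,Verb}; 2:breipi {Det,Verb}; 3:giakru {Det,Adv}; 4:thumplap {Adv}; 5:spaash {Verb}; 6:breipi {Det,Verb}; 7:priam {Verb,Det}; 8:vreenresh {Adv,Verb}; 9:giakru {Det,Adv}.
One satisfying assignment: Adv Verb Det Adv Verb Det Det Verb Det.
Checking: rule 1 ok; rule 2 ok; rule 3 ok; rule 4 ok.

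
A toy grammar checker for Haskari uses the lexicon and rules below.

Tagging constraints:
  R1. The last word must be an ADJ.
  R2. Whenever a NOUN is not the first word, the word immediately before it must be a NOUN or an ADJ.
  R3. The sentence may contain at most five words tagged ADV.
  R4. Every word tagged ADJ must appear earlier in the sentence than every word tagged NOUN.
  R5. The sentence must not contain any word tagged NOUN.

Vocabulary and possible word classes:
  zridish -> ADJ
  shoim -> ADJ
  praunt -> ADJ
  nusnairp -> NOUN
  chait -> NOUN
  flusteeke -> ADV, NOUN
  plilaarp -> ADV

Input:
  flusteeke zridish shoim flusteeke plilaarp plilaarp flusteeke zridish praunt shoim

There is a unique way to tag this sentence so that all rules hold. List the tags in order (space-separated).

ADV ADJ ADJ ADV ADV ADV ADV ADJ ADJ ADJ

Candidates per position — 1:flusteeke {ADV,NOUN}; 2:zridish {ADJ}; 3:shoim {ADJ}; 4:flusteeke {ADV,NOUN}; 5:plilaarp {ADV}; 6:plilaarp {ADV}; 7:flusteeke {ADV,NOUN}; 8:zridish {ADJ}; 9:praunt {ADJ}; 10:shoim {ADJ}.
If word 1 were NOUN, no tagging could satisfy rule 4; so word 1 is ADV.
If word 4 were NOUN, no tagging could satisfy rule 4; so word 4 is ADV.
If word 7 were NOUN, no tagging could satisfy rule 2; so word 7 is ADV.
That leaves exactly one tagging: ADV ADJ ADJ ADV ADV ADV ADV ADJ ADJ ADJ.
Rule-by-rule: rule 1 satisfied; rule 2 satisfied; rule 3 satisfied; rule 4 satisfied; rule 5 satisfied.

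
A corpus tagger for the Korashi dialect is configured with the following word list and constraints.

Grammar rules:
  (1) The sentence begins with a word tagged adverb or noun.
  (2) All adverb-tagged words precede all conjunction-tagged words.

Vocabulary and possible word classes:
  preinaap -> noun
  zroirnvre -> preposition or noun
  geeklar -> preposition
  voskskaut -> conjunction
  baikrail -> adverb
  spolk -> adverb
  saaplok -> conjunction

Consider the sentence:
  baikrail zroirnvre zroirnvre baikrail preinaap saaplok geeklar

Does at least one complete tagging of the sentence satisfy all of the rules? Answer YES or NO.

YES

Candidates per position — 1:baikrail {adverb}; 2:zroirnvre {preposition,noun}; 3:zroirnvre {preposition,noun}; 4:baikrail {adverb}; 5:preinaap {noun}; 6:saaplok {conjunction}; 7:geeklar {preposition}.
One satisfying assignment: adverb noun noun adverb noun conjunction preposition.
Check: rule 1 satisfied; rule 2 satisfied.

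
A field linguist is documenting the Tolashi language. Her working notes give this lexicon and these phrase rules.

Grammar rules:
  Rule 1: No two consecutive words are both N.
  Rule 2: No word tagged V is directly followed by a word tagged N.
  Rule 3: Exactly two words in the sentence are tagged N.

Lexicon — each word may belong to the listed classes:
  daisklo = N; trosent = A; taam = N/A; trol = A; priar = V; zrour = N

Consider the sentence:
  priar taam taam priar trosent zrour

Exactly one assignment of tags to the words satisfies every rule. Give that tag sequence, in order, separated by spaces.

Candidates per position — 1:priar {V}; 2:taam {N,A}; 3:taam {N,A}; 4:priar {V}; 5:trosent {A}; 6:zrour {N}.
Position 2: tagging it N would leave rule 2 unsatisfiable, so it must be A.
Position 3: tagging it A would leave rule 3 unsatisfiable, so it must be N.
The only consistent sequence is: V A N V A N.
Check: rule 1 ✓; rule 2 ✓; rule 3 ✓.

V A N V A N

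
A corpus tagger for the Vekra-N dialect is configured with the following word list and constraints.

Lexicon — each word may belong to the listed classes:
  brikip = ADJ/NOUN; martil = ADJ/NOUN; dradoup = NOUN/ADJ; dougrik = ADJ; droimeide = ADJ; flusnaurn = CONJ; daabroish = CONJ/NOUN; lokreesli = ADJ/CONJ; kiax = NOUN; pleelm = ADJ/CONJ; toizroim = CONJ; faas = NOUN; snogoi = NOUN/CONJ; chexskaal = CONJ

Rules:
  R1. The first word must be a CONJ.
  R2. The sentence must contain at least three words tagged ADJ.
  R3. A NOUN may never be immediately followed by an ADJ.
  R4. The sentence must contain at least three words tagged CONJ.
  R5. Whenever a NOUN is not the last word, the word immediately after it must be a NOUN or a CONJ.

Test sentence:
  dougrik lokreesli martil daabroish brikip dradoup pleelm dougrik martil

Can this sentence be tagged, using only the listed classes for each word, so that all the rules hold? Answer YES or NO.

NO

Candidates per position — 1:dougrik {ADJ}; 2:lokreesli {ADJ,CONJ}; 3:martil {ADJ,NOUN}; 4:daabroish {CONJ,NOUN}; 5:brikip {ADJ,NOUN}; 6:dradoup {NOUN,ADJ}; 7:pleelm {ADJ,CONJ}; 8:dougrik {ADJ}; 9:martil {ADJ,NOUN}.
Rule 1 cannot be satisfied by any choice of tags from the lexicon.
So there is no consistent tagging.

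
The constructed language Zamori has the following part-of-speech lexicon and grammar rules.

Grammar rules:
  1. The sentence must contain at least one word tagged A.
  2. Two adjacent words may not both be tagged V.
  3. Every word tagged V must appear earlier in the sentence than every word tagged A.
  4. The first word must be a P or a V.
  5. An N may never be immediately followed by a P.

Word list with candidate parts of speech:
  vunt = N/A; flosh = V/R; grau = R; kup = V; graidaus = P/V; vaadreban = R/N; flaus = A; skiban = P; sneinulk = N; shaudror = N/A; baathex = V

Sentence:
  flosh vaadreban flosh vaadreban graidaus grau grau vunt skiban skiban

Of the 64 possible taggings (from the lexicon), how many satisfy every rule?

12

Candidates per position — 1:flosh {V,R}; 2:vaadreban {R,N}; 3:flosh {V,R}; 4:vaadreban {R,N}; 5:graidaus {P,V}; 6:grau {R}; 7:grau {R}; 8:vunt {N,A}; 9:skiban {P}; 10:skiban {P}.
There are 64 candidate sequences in total.
Checking each against the rules leaves 12 sequences.
Count = 12.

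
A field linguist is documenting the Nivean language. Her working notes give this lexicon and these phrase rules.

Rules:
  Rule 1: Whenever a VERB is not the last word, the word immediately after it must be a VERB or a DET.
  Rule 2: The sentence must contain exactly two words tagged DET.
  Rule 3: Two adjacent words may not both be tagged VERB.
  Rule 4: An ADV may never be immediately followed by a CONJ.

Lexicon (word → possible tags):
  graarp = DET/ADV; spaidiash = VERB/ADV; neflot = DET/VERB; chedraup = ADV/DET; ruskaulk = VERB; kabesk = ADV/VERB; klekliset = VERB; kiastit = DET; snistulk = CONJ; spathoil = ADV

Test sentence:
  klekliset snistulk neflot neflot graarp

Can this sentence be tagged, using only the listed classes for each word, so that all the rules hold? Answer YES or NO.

Candidates per position — 1:klekliset {VERB}; 2:snistulk {CONJ}; 3:neflot {DET,VERB}; 4:neflot {DET,VERB}; 5:graarp {DET,ADV}.
Rule 1 cannot be satisfied by any choice of tags from the lexicon.
So there is no consistent tagging.

NO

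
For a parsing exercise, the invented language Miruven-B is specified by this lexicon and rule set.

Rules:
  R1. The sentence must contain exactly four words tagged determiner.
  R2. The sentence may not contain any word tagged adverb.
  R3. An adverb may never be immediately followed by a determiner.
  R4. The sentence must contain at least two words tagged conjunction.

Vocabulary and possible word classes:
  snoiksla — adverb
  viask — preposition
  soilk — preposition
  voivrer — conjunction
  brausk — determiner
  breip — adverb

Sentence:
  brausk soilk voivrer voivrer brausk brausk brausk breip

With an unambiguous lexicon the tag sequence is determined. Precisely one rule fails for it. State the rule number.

2

Fixed tagging: determiner preposition conjunction conjunction determiner determiner determiner adverb.
Applying the rules: R1 ✓, R2 ✗, R3 ✓, R4 ✓.
Only rule 2 fails.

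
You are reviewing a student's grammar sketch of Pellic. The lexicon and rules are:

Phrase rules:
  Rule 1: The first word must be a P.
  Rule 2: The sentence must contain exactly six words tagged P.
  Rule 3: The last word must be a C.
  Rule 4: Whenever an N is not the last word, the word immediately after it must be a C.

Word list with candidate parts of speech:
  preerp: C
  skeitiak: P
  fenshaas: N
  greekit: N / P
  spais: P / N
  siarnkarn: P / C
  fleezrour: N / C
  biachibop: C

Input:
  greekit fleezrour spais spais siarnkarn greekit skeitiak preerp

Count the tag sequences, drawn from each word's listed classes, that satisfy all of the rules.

1

Candidates per position — 1:greekit {N,P}; 2:fleezrour {N,C}; 3:spais {P,N}; 4:spais {P,N}; 5:siarnkarn {P,C}; 6:greekit {N,P}; 7:skeitiak {P}; 8:preerp {C}.
There are 64 candidate sequences in total.
The sequences that satisfy every rule: P C P P P P P C.
Count = 1.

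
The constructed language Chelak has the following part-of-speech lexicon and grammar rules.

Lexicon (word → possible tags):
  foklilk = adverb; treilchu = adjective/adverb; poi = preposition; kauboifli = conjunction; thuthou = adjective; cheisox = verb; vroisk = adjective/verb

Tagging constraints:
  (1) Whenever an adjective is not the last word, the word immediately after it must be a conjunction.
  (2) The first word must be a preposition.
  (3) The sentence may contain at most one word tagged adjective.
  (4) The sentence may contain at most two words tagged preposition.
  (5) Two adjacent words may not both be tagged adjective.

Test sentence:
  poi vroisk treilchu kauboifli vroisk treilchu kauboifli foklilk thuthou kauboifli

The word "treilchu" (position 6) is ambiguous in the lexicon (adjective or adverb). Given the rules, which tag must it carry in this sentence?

adverb

Candidates per position — 1:poi {preposition}; 2:vroisk {adjective,verb}; 3:treilchu {adjective,adverb}; 4:kauboifli {conjunction}; 5:vroisk {adjective,verb}; 6:treilchu {adjective,adverb}; 7:kauboifli {conjunction}; 8:foklilk {adverb}; 9:thuthou {adjective}; 10:kauboifli {conjunction}.
If word 2 were adjective, no tagging could satisfy rule 1; so word 2 is verb.
If word 3 were adjective, no tagging could satisfy rule 3; so word 3 is adverb.
If word 5 were adjective, no tagging could satisfy rule 1; so word 5 is verb.
If word 6 were adjective, no tagging could satisfy rule 3; so word 6 is adverb.
So the tagging must be: preposition verb adverb conjunction verb adverb conjunction adverb adjective conjunction.
Verifying each rule — rule 1 satisfied; rule 2 satisfied; rule 3 satisfied; rule 4 satisfied; rule 5 satisfied.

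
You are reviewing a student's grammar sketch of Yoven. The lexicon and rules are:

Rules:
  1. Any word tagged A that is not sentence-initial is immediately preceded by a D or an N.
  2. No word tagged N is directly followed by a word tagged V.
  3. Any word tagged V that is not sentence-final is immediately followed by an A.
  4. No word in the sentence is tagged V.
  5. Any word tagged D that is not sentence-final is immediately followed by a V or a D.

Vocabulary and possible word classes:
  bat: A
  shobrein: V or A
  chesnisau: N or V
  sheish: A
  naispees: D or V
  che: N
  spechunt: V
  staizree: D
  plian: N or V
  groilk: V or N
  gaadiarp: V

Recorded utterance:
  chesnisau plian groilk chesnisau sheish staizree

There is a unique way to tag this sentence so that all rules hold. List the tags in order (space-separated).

N N N N A D

Candidates per position — 1:chesnisau {N,V}; 2:plian {N,V}; 3:groilk {V,N}; 4:chesnisau {N,V}; 5:sheish {A}; 6:staizree {D}.
At position 1, choosing V makes rule 3 impossible to satisfy; hence N.
At position 2, choosing V makes rule 2 impossible to satisfy; hence N.
At position 3, choosing V makes rule 2 impossible to satisfy; hence N.
At position 4, choosing V makes rule 1 impossible to satisfy; hence N.
So the tagging must be: N N N N A D.
Check: rule 1 holds; rule 2 holds; rule 3 holds; rule 4 holds; rule 5 holds.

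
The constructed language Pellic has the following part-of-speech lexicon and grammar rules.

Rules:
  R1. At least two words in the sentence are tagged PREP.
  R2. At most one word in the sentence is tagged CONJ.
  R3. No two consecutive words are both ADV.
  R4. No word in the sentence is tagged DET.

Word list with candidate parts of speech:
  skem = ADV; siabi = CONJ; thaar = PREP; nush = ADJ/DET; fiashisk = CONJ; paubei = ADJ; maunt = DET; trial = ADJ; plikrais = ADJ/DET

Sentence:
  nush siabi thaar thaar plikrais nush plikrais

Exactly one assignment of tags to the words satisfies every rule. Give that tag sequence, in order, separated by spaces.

ADJ CONJ PREP PREP ADJ ADJ ADJ

Candidates per position — 1:nush {ADJ,DET}; 2:siabi {CONJ}; 3:thaar {PREP}; 4:thaar {PREP}; 5:plikrais {ADJ,DET}; 6:nush {ADJ,DET}; 7:plikrais {ADJ,DET}.
Word 1 cannot be DET — rule 4 would then fail for every completion. It is ADJ.
Word 5 cannot be DET — rule 4 would then fail for every completion. It is ADJ.
Word 6 cannot be DET — rule 4 would then fail for every completion. It is ADJ.
Word 7 cannot be DET — rule 4 would then fail for every completion. It is ADJ.
The only consistent sequence is: ADJ CONJ PREP PREP ADJ ADJ ADJ.
Check: rule 1 ok; rule 2 ok; rule 3 ok; rule 4 ok.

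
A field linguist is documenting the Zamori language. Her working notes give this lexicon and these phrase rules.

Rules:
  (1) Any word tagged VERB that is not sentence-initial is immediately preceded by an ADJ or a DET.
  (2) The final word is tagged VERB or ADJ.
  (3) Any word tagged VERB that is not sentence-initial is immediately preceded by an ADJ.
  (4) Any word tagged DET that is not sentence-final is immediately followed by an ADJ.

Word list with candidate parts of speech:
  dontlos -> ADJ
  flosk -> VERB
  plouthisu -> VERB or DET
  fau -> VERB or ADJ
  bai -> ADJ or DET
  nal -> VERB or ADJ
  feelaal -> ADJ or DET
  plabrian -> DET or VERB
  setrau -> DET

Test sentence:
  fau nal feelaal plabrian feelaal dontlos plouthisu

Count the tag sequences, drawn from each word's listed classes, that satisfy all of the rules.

Candidates per position — 1:fau {VERB,ADJ}; 2:nal {VERB,ADJ}; 3:feelaal {ADJ,DET}; 4:plabrian {DET,VERB}; 5:feelaal {ADJ,DET}; 6:dontlos {ADJ}; 7:plouthisu {VERB,DET}.
There are 64 candidate sequences in total.
Checking each against the rules leaves 9 sequences.
Count = 9.

9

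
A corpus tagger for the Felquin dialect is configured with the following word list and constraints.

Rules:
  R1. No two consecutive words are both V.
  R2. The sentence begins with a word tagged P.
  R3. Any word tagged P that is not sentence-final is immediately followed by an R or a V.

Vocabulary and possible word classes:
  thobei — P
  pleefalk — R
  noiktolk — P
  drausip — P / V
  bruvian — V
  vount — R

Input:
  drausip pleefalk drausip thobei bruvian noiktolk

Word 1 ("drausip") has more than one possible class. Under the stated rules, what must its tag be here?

Candidates per position — 1:drausip {P,V}; 2:pleefalk {R}; 3:drausip {P,V}; 4:thobei {P}; 5:bruvian {V}; 6:noiktolk {P}.
Position 1: V is ruled out by rule 2; that leaves P.
Position 3: P is ruled out by rule 3; that leaves V.
The unique satisfying tagging is: P R V P V P.
Verifying each rule — rule 1 holds; rule 2 holds; rule 3 holds.

P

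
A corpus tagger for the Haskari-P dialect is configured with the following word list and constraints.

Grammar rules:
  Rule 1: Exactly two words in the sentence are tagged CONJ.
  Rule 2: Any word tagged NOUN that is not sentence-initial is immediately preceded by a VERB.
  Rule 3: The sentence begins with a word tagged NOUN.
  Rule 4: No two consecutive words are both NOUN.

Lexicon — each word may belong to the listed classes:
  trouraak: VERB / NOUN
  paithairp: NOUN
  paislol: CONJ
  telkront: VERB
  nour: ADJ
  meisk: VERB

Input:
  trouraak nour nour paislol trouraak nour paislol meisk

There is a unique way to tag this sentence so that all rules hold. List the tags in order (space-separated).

NOUN ADJ ADJ CONJ VERB ADJ CONJ VERB

Candidates per position — 1:trouraak {VERB,NOUN}; 2:nour {ADJ}; 3:nour {ADJ}; 4:paislol {CONJ}; 5:trouraak {VERB,NOUN}; 6:nour {ADJ}; 7:paislol {CONJ}; 8:meisk {VERB}.
Word 1 cannot be VERB — rule 3 would then fail for every completion. It is NOUN.
Word 5 cannot be NOUN — rule 2 would then fail for every completion. It is VERB.
So the tagging must be: NOUN ADJ ADJ CONJ VERB ADJ CONJ VERB.
Check: rule 1 satisfied; rule 2 satisfied; rule 3 satisfied; rule 4 satisfied.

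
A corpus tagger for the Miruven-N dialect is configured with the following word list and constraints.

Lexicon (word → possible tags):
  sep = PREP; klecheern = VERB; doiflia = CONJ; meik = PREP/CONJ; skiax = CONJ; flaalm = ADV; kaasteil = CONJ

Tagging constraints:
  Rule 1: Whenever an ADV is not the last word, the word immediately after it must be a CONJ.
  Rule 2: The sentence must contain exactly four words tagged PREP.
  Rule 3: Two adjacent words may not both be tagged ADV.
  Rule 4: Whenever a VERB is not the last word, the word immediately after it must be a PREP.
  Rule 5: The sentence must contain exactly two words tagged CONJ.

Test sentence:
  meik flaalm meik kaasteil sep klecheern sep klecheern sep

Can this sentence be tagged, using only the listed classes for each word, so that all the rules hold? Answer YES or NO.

YES

Candidates per position — 1:meik {PREP,CONJ}; 2:flaalm {ADV}; 3:meik {PREP,CONJ}; 4:kaasteil {CONJ}; 5:sep {PREP}; 6:klecheern {VERB}; 7:sep {PREP}; 8:klecheern {VERB}; 9:sep {PREP}.
One satisfying assignment: PREP ADV CONJ CONJ PREP VERB PREP VERB PREP.
Verifying each rule — rule 1 ok; rule 2 ok; rule 3 ok; rule 4 ok; rule 5 ok.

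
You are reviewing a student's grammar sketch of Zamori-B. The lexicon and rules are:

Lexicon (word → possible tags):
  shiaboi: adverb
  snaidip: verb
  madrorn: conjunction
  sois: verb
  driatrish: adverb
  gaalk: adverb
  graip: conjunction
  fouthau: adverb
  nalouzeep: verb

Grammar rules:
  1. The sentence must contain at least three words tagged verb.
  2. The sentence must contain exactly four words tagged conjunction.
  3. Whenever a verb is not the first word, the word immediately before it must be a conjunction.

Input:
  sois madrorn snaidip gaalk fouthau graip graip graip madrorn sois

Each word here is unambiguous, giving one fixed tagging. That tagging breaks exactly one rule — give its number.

2

Fixed tagging: verb conjunction verb adverb adverb conjunction conjunction conjunction conjunction verb.
Rule check: R1 ok, R2 fails, R3 ok.
Only rule 2 fails.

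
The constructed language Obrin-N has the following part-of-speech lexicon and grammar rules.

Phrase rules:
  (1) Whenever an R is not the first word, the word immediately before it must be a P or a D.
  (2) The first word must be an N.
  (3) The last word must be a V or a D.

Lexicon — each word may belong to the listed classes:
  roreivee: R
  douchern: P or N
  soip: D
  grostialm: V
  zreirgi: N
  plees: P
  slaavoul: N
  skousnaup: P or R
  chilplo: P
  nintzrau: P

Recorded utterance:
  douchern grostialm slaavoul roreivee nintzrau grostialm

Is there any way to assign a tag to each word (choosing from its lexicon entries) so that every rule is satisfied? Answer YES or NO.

NO

Candidates per position — 1:douchern {P,N}; 2:grostialm {V}; 3:slaavoul {N}; 4:roreivee {R}; 5:nintzrau {P}; 6:grostialm {V}.
Rule 1 cannot be satisfied by any choice of tags from the lexicon.
So there is no consistent tagging.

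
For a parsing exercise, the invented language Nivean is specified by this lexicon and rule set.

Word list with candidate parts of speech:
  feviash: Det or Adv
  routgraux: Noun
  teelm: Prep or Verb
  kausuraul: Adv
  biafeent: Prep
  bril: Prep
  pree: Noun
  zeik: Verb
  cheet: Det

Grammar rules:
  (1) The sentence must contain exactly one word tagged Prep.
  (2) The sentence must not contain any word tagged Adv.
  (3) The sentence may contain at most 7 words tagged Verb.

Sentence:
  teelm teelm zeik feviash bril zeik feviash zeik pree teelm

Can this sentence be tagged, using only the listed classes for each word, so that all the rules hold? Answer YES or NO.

Candidates per position — 1:teelm {Prep,Verb}; 2:teelm {Prep,Verb}; 3:zeik {Verb}; 4:feviash {Det,Adv}; 5:bril {Prep}; 6:zeik {Verb}; 7:feviash {Det,Adv}; 8:zeik {Verb}; 9:pree {Noun}; 10:teelm {Prep,Verb}.
One satisfying assignment: Verb Verb Verb Det Prep Verb Det Verb Noun Verb.
Check: rule 1 ✓; rule 2 ✓; rule 3 ✓.

YES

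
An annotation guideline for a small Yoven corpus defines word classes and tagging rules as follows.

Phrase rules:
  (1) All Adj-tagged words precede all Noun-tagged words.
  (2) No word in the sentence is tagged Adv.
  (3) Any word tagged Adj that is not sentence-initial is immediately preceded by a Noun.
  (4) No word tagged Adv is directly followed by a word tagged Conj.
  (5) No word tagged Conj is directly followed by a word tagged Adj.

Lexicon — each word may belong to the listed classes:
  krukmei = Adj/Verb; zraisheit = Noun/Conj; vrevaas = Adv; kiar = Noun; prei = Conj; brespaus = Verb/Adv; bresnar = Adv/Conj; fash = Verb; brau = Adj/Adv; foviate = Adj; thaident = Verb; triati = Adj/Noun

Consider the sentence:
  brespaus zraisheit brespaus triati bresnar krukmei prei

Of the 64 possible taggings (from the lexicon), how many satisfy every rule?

Candidates per position — 1:brespaus {Verb,Adv}; 2:zraisheit {Noun,Conj}; 3:brespaus {Verb,Adv}; 4:triati {Adj,Noun}; 5:bresnar {Adv,Conj}; 6:krukmei {Adj,Verb}; 7:prei {Conj}.
There are 64 candidate sequences in total.
The sequences that satisfy every rule: Verb Noun Verb Noun Conj Verb Conj; Verb Conj Verb Noun Conj Verb Conj.
Count = 2.

2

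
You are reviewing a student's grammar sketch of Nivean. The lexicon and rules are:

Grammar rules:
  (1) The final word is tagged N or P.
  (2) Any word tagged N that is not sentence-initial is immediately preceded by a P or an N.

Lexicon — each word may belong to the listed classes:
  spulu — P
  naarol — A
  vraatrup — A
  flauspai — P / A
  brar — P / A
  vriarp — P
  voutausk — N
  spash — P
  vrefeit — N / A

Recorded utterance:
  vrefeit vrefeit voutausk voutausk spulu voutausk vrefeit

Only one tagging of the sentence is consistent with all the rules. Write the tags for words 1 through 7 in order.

N N N N P N N

Candidates per position — 1:vrefeit {N,A}; 2:vrefeit {N,A}; 3:voutausk {N}; 4:voutausk {N}; 5:spulu {P}; 6:voutausk {N}; 7:vrefeit {N,A}.
Word 1 cannot be A — rule 2 would then fail for every completion. It is N.
Word 2 cannot be A — rule 2 would then fail for every completion. It is N.
Word 7 cannot be A — rule 1 would then fail for every completion. It is N.
The unique satisfying tagging is: N N N N P N N.
Check: rule 1 holds; rule 2 holds.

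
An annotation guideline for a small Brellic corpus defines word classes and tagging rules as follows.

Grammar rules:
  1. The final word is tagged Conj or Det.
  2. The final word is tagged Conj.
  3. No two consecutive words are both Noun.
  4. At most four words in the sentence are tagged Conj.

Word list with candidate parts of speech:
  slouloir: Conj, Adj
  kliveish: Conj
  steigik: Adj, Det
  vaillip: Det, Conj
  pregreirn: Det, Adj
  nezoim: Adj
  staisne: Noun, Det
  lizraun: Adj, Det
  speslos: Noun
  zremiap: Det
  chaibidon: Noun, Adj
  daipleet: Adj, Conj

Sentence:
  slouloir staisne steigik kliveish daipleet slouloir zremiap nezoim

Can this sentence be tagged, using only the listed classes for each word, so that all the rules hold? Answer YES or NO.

Candidates per position — 1:slouloir {Conj,Adj}; 2:staisne {Noun,Det}; 3:steigik {Adj,Det}; 4:kliveish {Conj}; 5:daipleet {Adj,Conj}; 6:slouloir {Conj,Adj}; 7:zremiap {Det}; 8:nezoim {Adj}.
Rule 1 cannot be satisfied by any choice of tags from the lexicon.
So there is no consistent tagging.

NO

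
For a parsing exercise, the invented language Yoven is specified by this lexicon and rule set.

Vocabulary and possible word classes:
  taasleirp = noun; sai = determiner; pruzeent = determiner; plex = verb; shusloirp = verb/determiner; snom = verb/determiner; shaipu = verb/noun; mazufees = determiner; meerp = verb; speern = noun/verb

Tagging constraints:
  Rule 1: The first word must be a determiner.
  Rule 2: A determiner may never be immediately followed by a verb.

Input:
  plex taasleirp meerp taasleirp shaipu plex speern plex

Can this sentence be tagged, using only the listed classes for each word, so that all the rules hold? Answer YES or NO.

NO

Candidates per position — 1:plex {verb}; 2:taasleirp {noun}; 3:meerp {verb}; 4:taasleirp {noun}; 5:shaipu {verb,noun}; 6:plex {verb}; 7:speern {noun,verb}; 8:plex {verb}.
Rule 1 cannot be satisfied by any choice of tags from the lexicon.
So there is no consistent tagging.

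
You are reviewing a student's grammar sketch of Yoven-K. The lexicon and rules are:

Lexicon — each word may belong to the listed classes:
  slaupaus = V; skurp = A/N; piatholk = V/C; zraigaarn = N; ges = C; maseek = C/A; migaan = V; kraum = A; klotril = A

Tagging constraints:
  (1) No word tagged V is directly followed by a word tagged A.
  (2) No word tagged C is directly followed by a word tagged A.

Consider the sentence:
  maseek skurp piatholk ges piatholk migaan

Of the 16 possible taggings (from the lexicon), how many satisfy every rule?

Candidates per position — 1:maseek {C,A}; 2:skurp {A,N}; 3:piatholk {V,C}; 4:ges {C}; 5:piatholk {V,C}; 6:migaan {V}.
There are 16 candidate sequences in total.
Checking each against the rules leaves 12 sequences.
Count = 12.

12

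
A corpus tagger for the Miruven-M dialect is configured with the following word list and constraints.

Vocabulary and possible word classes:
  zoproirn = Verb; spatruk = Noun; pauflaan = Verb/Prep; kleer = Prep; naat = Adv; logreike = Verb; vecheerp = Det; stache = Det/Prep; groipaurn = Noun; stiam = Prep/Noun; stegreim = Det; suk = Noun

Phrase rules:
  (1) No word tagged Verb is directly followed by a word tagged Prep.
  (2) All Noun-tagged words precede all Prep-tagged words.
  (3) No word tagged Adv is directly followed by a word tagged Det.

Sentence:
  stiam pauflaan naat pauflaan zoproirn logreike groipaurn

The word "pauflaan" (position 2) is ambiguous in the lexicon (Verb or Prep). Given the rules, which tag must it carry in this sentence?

Verb

Candidates per position — 1:stiam {Prep,Noun}; 2:pauflaan {Verb,Prep}; 3:naat {Adv}; 4:pauflaan {Verb,Prep}; 5:zoproirn {Verb}; 6:logreike {Verb}; 7:groipaurn {Noun}.
At position 1, choosing Prep makes rule 2 impossible to satisfy; hence Noun.
At position 2, choosing Prep makes rule 2 impossible to satisfy; hence Verb.
At position 4, choosing Prep makes rule 2 impossible to satisfy; hence Verb.
That leaves exactly one tagging: Noun Verb Adv Verb Verb Verb Noun.
Verifying each rule — rule 1 ✓; rule 2 ✓; rule 3 ✓.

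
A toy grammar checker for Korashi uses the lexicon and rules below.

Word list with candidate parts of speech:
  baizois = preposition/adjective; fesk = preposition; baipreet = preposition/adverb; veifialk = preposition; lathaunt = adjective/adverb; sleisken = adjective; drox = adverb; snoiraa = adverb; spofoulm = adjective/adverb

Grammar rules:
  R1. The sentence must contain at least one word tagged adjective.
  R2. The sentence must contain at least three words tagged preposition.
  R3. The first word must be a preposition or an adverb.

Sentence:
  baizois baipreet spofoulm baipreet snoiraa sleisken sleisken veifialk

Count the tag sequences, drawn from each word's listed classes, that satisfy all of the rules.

Candidates per position — 1:baizois {preposition,adjective}; 2:baipreet {preposition,adverb}; 3:spofoulm {adjective,adverb}; 4:baipreet {preposition,adverb}; 5:snoiraa {adverb}; 6:sleisken {adjective}; 7:sleisken {adjective}; 8:veifialk {preposition}.
There are 16 candidate sequences in total.
Checking each against the rules leaves 6 sequences.
Count = 6.

6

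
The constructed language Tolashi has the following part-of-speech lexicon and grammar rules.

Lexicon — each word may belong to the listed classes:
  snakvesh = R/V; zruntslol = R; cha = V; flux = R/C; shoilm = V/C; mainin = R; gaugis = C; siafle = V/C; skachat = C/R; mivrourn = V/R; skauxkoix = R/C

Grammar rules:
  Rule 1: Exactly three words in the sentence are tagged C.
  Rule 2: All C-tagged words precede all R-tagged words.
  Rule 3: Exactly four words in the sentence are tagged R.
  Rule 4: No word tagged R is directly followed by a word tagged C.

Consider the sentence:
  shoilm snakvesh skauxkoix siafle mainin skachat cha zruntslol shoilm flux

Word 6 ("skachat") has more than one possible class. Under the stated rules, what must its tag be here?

Candidates per position — 1:shoilm {V,C}; 2:snakvesh {R,V}; 3:skauxkoix {R,C}; 4:siafle {V,C}; 5:mainin {R}; 6:skachat {C,R}; 7:cha {V}; 8:zruntslol {R}; 9:shoilm {V,C}; 10:flux {R,C}.
At position 6, choosing C makes rule 2 impossible to satisfy; hence R.
At position 9, choosing C makes rule 2 impossible to satisfy; hence V.
At position 10, choosing C makes rule 2 impossible to satisfy; hence R.
At position 1, choosing V makes rule 1 impossible to satisfy; hence C.
At position 2, choosing R makes rule 3 impossible to satisfy; hence V.
At position 3, choosing R makes rule 1 impossible to satisfy; hence C.
At position 4, choosing V makes rule 1 impossible to satisfy; hence C.
The unique satisfying tagging is: C V C C R R V R V R.
Check: rule 1 ok; rule 2 ok; rule 3 ok; rule 4 ok.

R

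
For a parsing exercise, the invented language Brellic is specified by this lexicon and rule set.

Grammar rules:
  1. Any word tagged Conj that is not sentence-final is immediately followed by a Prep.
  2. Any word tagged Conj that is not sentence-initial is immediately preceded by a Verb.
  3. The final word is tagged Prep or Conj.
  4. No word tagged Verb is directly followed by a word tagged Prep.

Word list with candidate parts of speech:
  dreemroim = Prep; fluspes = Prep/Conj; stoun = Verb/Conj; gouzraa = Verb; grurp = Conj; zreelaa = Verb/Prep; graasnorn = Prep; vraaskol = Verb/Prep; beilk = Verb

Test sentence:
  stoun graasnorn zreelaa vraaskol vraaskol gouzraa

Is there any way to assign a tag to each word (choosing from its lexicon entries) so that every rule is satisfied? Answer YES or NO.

Candidates per position — 1:stoun {Verb,Conj}; 2:graasnorn {Prep}; 3:zreelaa {Verb,Prep}; 4:vraaskol {Verb,Prep}; 5:vraaskol {Verb,Prep}; 6:gouzraa {Verb}.
Rule 3 cannot be satisfied by any choice of tags from the lexicon.
So there is no consistent tagging.

NO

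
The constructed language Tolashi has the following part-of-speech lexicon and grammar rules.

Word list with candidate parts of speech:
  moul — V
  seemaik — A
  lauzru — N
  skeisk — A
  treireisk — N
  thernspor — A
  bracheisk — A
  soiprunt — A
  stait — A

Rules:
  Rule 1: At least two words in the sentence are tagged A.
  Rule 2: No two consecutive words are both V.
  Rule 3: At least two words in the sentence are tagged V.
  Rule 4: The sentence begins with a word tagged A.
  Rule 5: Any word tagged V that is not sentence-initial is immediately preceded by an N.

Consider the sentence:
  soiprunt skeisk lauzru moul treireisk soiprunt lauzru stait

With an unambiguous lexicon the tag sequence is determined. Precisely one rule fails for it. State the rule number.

3

Fixed tagging: A A N V N A N A.
Applying the rules: R1 pass, R2 pass, R3 fail, R4 pass, R5 pass.
Only rule 3 fails.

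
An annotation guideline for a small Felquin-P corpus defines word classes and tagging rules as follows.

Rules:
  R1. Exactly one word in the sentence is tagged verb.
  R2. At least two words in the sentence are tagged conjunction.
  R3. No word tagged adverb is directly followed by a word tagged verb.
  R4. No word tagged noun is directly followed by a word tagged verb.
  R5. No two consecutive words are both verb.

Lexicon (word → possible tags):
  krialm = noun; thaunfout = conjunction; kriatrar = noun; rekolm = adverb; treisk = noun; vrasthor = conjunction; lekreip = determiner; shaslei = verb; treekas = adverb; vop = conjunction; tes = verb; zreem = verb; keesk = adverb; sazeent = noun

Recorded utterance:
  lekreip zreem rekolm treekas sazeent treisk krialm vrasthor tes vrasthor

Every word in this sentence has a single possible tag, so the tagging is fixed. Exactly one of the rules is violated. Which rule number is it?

Fixed tagging: determiner verb adverb adverb noun noun noun conjunction verb conjunction.
Rule check: R1 ✗, R2 ✓, R3 ✓, R4 ✓, R5 ✓.
Only rule 1 fails.

1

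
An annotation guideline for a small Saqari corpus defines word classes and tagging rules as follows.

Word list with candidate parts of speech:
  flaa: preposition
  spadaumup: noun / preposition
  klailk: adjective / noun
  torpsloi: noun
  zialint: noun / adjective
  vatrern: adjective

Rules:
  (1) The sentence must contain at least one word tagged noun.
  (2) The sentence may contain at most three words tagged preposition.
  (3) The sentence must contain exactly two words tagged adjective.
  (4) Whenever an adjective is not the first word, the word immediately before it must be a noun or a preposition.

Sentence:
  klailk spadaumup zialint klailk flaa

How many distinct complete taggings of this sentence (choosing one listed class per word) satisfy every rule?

4

Candidates per position — 1:klailk {adjective,noun}; 2:spadaumup {noun,preposition}; 3:zialint {noun,adjective}; 4:klailk {adjective,noun}; 5:flaa {preposition}.
There are 16 candidate sequences in total.
The sequences that satisfy every rule: adjective noun noun adjective preposition; adjective noun adjective noun preposition; adjective preposition noun adjective preposition; adjective preposition adjective noun preposition.
Count = 4.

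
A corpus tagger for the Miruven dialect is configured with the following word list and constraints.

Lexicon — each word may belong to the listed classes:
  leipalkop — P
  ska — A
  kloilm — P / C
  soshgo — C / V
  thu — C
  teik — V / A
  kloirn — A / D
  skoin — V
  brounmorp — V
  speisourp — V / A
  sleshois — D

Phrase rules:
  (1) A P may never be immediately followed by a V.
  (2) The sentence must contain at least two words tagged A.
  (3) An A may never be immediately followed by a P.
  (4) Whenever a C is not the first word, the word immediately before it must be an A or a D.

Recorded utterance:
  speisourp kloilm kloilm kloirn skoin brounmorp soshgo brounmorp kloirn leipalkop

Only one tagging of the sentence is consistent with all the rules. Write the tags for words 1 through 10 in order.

A C P A V V V V D P

Candidates per position — 1:speisourp {V,A}; 2:kloilm {P,C}; 3:kloilm {P,C}; 4:kloirn {A,D}; 5:skoin {V}; 6:brounmorp {V}; 7:soshgo {C,V}; 8:brounmorp {V}; 9:kloirn {A,D}; 10:leipalkop {P}.
If word 3 were C, no tagging could satisfy rule 4; so word 3 is P.
If word 7 were C, no tagging could satisfy rule 4; so word 7 is V.
If word 9 were A, no tagging could satisfy rule 3; so word 9 is D.
If word 1 were V, no tagging could satisfy rule 2; so word 1 is A.
If word 2 were P, no tagging could satisfy rule 3; so word 2 is C.
If word 4 were D, no tagging could satisfy rule 2; so word 4 is A.
The unique satisfying tagging is: A C P A V V V V D P.
Rule-by-rule: rule 1 satisfied; rule 2 satisfied; rule 3 satisfied; rule 4 satisfied.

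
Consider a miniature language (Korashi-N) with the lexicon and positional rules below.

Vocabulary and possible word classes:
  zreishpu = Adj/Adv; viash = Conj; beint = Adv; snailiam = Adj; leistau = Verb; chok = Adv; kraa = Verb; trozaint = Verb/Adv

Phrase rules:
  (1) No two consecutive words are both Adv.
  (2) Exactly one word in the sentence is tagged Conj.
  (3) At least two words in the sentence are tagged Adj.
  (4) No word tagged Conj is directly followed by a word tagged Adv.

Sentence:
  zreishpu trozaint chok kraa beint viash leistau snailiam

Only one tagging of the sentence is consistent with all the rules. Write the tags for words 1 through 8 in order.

Adj Verb Adv Verb Adv Conj Verb Adj

Candidates per position — 1:zreishpu {Adj,Adv}; 2:trozaint {Verb,Adv}; 3:chok {Adv}; 4:kraa {Verb}; 5:beint {Adv}; 6:viash {Conj}; 7:leistau {Verb}; 8:snailiam {Adj}.
Position 1: tagging it Adv would leave rule 3 unsatisfiable, so it must be Adj.
Position 2: tagging it Adv would leave rule 1 unsatisfiable, so it must be Verb.
The only consistent sequence is: Adj Verb Adv Verb Adv Conj Verb Adj.
Checking: rule 1 satisfied; rule 2 satisfied; rule 3 satisfied; rule 4 satisfied.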